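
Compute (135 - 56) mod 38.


135 - 56 = 79
79 mod 38 = 3


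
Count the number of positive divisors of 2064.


2064 = 2^4 × 3^1 × 43^1
d(2064) = (4+1) × (1+1) × (1+1) = 20

20 divisors


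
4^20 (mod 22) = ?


4^1 mod 22 = 4
4^2 mod 22 = 16
4^3 mod 22 = 20
4^4 mod 22 = 14
4^5 mod 22 = 12
4^6 mod 22 = 4
4^7 mod 22 = 16
4^8 mod 22 = 20
4^9 mod 22 = 14
4^10 mod 22 = 12
4^11 mod 22 = 4
4^12 mod 22 = 16
4^13 mod 22 = 20
4^14 mod 22 = 14
4^15 mod 22 = 12
4^16 mod 22 = 4
4^17 mod 22 = 16
4^18 mod 22 = 20
4^19 mod 22 = 14
4^20 mod 22 = 12


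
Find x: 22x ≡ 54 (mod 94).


GCD(22, 94) = 2 divides 54
Divide: 11x ≡ 27 (mod 47)
x ≡ 11 (mod 47)


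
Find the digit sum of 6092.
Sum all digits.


6 + 0 + 9 + 2 = 17


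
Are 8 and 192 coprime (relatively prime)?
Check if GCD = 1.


Euclidean algorithm:
192 = 24 * 8 + 0
GCD(8, 192) = 8

No, not coprime (GCD = 8)


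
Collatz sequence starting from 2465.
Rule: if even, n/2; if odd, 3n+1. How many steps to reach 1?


2465 → 7396 → 3698 → 1849 → 5548 → 2774 → 1387 → 4162 → 2081 → 6244 → 3122 → 1561 → 4684 → 2342 → 1171 → 3514 → 1757 → 5272 → 2636 → 1318 → 659 → 1978 → 989 → 2968 → 1484 → 742 → 371 → 1114 → 557 → 1672 → 836 → 418 → 209 → 628 → 314 → 157 → 472 → 236 → 118 → 59 → 178 → 89 → 268 → 134 → 67 → 202 → 101 → 304 → 152 → 76 → 38 → 19 → 58 → 29 → 88 → 44 → 22 → 11 → 34 → 17 → 52 → 26 → 13 → 40 → 20 → 10 → 5 → 16 → 8 → 4 → 2 → 1
Total steps = 71

71 steps


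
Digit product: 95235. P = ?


9 × 5 × 2 × 3 × 5 = 1350


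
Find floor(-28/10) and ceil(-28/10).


-28/10 = -2.8000
floor = -3
ceil = -2

floor = -3, ceil = -2


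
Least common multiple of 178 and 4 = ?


GCD(178, 4) = 2
LCM = 178*4/2 = 712/2 = 356

LCM = 356


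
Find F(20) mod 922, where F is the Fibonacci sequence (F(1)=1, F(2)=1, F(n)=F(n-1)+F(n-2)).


F(k) mod 922 for k=1..20:
1, 1, 2, 3, 5, 8, 13, 21, 34, 55, 89, 144, 233, 377, 610, 65, 675, 740, 493, 311
F(20) mod 922 = 311


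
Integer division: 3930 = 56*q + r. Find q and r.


3930 = 56 * 70 + 10
Check: 3920 + 10 = 3930

q = 70, r = 10


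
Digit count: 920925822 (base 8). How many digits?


920925822 in base 8 = 6671033176
Number of digits = 10

10 digits (base 8)


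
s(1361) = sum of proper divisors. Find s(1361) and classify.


Proper divisors: 1
Sum = 1 = 1
1 < 1361 → deficient

s(1361) = 1 (deficient)


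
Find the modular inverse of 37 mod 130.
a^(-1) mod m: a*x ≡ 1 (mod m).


Use the extended Euclidean algorithm on (130, 37); each row r = 130*s + 37*t:
r=130, s=1, t=0
r=37, s=0, t=1
q=3: r=19, s=1, t=-3   [130*(1) + 37*(-3) = 19]
q=1: r=18, s=-1, t=4   [130*(-1) + 37*(4) = 18]
q=1: r=1, s=2, t=-7   [130*(2) + 37*(-7) = 1]
q=18: r=0, s=-37, t=130   [130*(-37) + 37*(130) = 0]
GCD = 1 with t = -7, so 37*(-7) ≡ 1 (mod 130)
Inverse = -7 mod 130 = 123
Check: 37 * 123 = 4551 ≡ 1 (mod 130)

37^(-1) ≡ 123 (mod 130)


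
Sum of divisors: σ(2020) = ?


Divisors of 2020: 1, 2, 4, 5, 10, 20, 101, 202, 404, 505, 1010, 2020
Sum = 1 + 2 + 4 + 5 + 10 + 20 + 101 + 202 + 404 + 505 + 1010 + 2020 = 4284

σ(2020) = 4284


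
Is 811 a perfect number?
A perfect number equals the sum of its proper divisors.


Proper divisors of 811: 1
Sum = 1 = 1

No, 811 is not perfect (1 ≠ 811)


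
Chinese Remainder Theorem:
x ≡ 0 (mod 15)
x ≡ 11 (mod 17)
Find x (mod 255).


M = 15*17 = 255
M1 = M/15 = 17, M2 = M/17 = 15
M1^(-1) mod 15 = 8, M2^(-1) mod 17 = 8
x = 0*17*8 + 11*15*8 = 1320
1320 mod 255 = 45
Check: 45 mod 15 = 0 ✓, 45 mod 17 = 11 ✓

x ≡ 45 (mod 255)


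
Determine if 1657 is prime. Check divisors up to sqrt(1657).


Check divisors up to sqrt(1657) = 40.7063
No divisors found.
1657 is prime.

Yes, 1657 is prime


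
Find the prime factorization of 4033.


4033 / 37 = 109
109 / 109 = 1
4033 = 37 × 109


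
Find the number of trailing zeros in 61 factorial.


floor(61/5) = 12
floor(61/25) = 2
Total = 14

14 trailing zeros


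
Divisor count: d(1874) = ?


1874 = 2^1 × 937^1
d(1874) = (1+1) × (1+1) = 4

4 divisors


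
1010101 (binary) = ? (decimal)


1010101 (base 2) = 85 (decimal)
85 (decimal) = 85 (base 10)


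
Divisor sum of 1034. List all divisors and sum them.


Divisors of 1034: 1, 2, 11, 22, 47, 94, 517, 1034
Sum = 1 + 2 + 11 + 22 + 47 + 94 + 517 + 1034 = 1728

σ(1034) = 1728


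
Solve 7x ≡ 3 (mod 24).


GCD(7, 24) = 1, unique solution
a^(-1) mod 24 = 7
x = 7 * 3 mod 24 = 21

x ≡ 21 (mod 24)


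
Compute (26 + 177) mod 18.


26 + 177 = 203
203 mod 18 = 5


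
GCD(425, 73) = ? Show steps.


425 = 5 * 73 + 60
73 = 1 * 60 + 13
60 = 4 * 13 + 8
13 = 1 * 8 + 5
8 = 1 * 5 + 3
5 = 1 * 3 + 2
3 = 1 * 2 + 1
2 = 2 * 1 + 0
GCD = 1


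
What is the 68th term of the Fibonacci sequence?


Sequence: 1, 1, 2, 3, 5, 8, 13, 21, 34, 55, 89, 144, 233, 377, 610, 987, 1597, 2584, 4181, 6765, 10946, 17711, 28657, 46368, 75025, 121393, 196418, 317811, 514229, 832040, 1346269, 2178309, 3524578, 5702887, 9227465, 14930352, 24157817, 39088169, 63245986, 102334155, 165580141, 267914296, 433494437, 701408733, 1134903170, 1836311903, 2971215073, 4807526976, 7778742049, 12586269025, 20365011074, 32951280099, 53316291173, 86267571272, 139583862445, 225851433717, 365435296162, 591286729879, 956722026041, 1548008755920, 2504730781961, 4052739537881, 6557470319842, 10610209857723, 17167680177565, 27777890035288, 44945570212853, 72723460248141
F(68) = 72723460248141


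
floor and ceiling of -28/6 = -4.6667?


-28/6 = -4.6667
floor = -5
ceil = -4

floor = -5, ceil = -4


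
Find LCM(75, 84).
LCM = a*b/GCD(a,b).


GCD(75, 84) = 3
LCM = 75*84/3 = 6300/3 = 2100

LCM = 2100


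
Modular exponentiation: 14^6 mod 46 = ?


14^1 mod 46 = 14
14^2 mod 46 = 12
14^3 mod 46 = 30
14^4 mod 46 = 6
14^5 mod 46 = 38
14^6 mod 46 = 26


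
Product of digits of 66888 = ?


6 × 6 × 8 × 8 × 8 = 18432


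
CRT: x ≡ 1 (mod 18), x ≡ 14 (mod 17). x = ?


M = 18*17 = 306
M1 = M/18 = 17, M2 = M/17 = 18
M1^(-1) mod 18 = 17, M2^(-1) mod 17 = 1
x = 1*17*17 + 14*18*1 = 541
541 mod 306 = 235
Check: 235 mod 18 = 1 ✓, 235 mod 17 = 14 ✓

x ≡ 235 (mod 306)


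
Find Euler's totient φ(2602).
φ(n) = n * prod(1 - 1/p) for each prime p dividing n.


2602 = 2 × 1301
Prime factors: 2, 1301
φ(2602) = 2602 × (1-1/2) × (1-1/1301)
= 2602 × 1/2 × 1300/1301 = 1300

φ(2602) = 1300


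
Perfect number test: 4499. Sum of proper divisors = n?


Proper divisors of 4499: 1, 11, 409
Sum = 1 + 11 + 409 = 421

No, 4499 is not perfect (421 ≠ 4499)


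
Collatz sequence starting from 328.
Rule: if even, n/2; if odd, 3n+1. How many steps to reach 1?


328 → 164 → 82 → 41 → 124 → 62 → 31 → 94 → 47 → 142 → 71 → 214 → 107 → 322 → 161 → 484 → 242 → 121 → 364 → 182 → 91 → 274 → 137 → 412 → 206 → 103 → 310 → 155 → 466 → 233 → 700 → 350 → 175 → 526 → 263 → 790 → 395 → 1186 → 593 → 1780 → 890 → 445 → 1336 → 668 → 334 → 167 → 502 → 251 → 754 → 377 → 1132 → 566 → 283 → 850 → 425 → 1276 → 638 → 319 → 958 → 479 → 1438 → 719 → 2158 → 1079 → 3238 → 1619 → 4858 → 2429 → 7288 → 3644 → 1822 → 911 → 2734 → 1367 → 4102 → 2051 → 6154 → 3077 → 9232 → 4616 → 2308 → 1154 → 577 → 1732 → 866 → 433 → 1300 → 650 → 325 → 976 → 488 → 244 → 122 → 61 → 184 → 92 → 46 → 23 → 70 → 35 → 106 → 53 → 160 → 80 → 40 → 20 → 10 → 5 → 16 → 8 → 4 → 2 → 1
Total steps = 112

112 steps


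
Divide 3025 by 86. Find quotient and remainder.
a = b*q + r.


3025 = 86 * 35 + 15
Check: 3010 + 15 = 3025

q = 35, r = 15


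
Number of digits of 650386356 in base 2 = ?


650386356 in base 2 = 100110110001000001101110110100
Number of digits = 30

30 digits (base 2)


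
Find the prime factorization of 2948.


2948 / 2 = 1474
1474 / 2 = 737
737 / 11 = 67
67 / 67 = 1
2948 = 2^2 × 11 × 67


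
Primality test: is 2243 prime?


Check divisors up to sqrt(2243) = 47.3603
No divisors found.
2243 is prime.

Yes, 2243 is prime


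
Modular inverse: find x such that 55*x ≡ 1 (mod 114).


Use the extended Euclidean algorithm on (114, 55); each row r = 114*s + 55*t:
r=114, s=1, t=0
r=55, s=0, t=1
q=2: r=4, s=1, t=-2   [114*(1) + 55*(-2) = 4]
q=13: r=3, s=-13, t=27   [114*(-13) + 55*(27) = 3]
q=1: r=1, s=14, t=-29   [114*(14) + 55*(-29) = 1]
q=3: r=0, s=-55, t=114   [114*(-55) + 55*(114) = 0]
GCD = 1 with t = -29, so 55*(-29) ≡ 1 (mod 114)
Inverse = -29 mod 114 = 85
Check: 55 * 85 = 4675 ≡ 1 (mod 114)

55^(-1) ≡ 85 (mod 114)


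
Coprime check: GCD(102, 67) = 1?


Euclidean algorithm:
102 = 1 * 67 + 35
67 = 1 * 35 + 32
35 = 1 * 32 + 3
32 = 10 * 3 + 2
3 = 1 * 2 + 1
2 = 2 * 1 + 0
GCD(102, 67) = 1

Yes, coprime (GCD = 1)


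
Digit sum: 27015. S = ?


2 + 7 + 0 + 1 + 5 = 15


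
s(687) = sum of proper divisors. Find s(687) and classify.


Proper divisors: 1, 3, 229
Sum = 1 + 3 + 229 = 233
233 < 687 → deficient

s(687) = 233 (deficient)


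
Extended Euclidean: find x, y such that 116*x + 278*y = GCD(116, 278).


Tabular extended Euclidean (each row: r = 116*s + 278*t):
r=116, s=1, t=0
r=278, s=0, t=1
q=0: r=116, s=1, t=0   [116*(1) + 278*(0) = 116]
q=2: r=46, s=-2, t=1   [116*(-2) + 278*(1) = 46]
q=2: r=24, s=5, t=-2   [116*(5) + 278*(-2) = 24]
q=1: r=22, s=-7, t=3   [116*(-7) + 278*(3) = 22]
q=1: r=2, s=12, t=-5   [116*(12) + 278*(-5) = 2]
q=11: r=0, s=-139, t=58   [116*(-139) + 278*(58) = 0]
GCD = 2; from the row with r=2: x=12, y=-5
Check: 116*(12) + 278*(-5) = 1392 - 1390 = 2

GCD = 2, x = 12, y = -5


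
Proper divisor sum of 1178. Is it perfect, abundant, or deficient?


Proper divisors: 1, 2, 19, 31, 38, 62, 589
Sum = 1 + 2 + 19 + 31 + 38 + 62 + 589 = 742
742 < 1178 → deficient

s(1178) = 742 (deficient)


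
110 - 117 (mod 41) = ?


110 - 117 = -7
-7 mod 41 = 34


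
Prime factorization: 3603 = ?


3603 / 3 = 1201
1201 / 1201 = 1
3603 = 3 × 1201


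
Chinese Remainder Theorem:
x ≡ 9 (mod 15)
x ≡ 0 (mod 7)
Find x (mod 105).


M = 15*7 = 105
M1 = M/15 = 7, M2 = M/7 = 15
M1^(-1) mod 15 = 13, M2^(-1) mod 7 = 1
x = 9*7*13 + 0*15*1 = 819
819 mod 105 = 84
Check: 84 mod 15 = 9 ✓, 84 mod 7 = 0 ✓

x ≡ 84 (mod 105)


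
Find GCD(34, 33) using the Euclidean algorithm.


34 = 1 * 33 + 1
33 = 33 * 1 + 0
GCD = 1


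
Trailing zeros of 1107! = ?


floor(1107/5) = 221
floor(1107/25) = 44
floor(1107/125) = 8
floor(1107/625) = 1
Total = 274

274 trailing zeros


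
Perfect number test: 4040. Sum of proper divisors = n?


Proper divisors of 4040: 1, 2, 4, 5, 8, 10, 20, 40, 101, 202, 404, 505, 808, 1010, 2020
Sum = 1 + 2 + 4 + 5 + 8 + 10 + 20 + 40 + 101 + 202 + 404 + 505 + 808 + 1010 + 2020 = 5140

No, 4040 is not perfect (5140 ≠ 4040)


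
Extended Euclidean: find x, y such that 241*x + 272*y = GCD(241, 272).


Tabular extended Euclidean (each row: r = 241*s + 272*t):
r=241, s=1, t=0
r=272, s=0, t=1
q=0: r=241, s=1, t=0   [241*(1) + 272*(0) = 241]
q=1: r=31, s=-1, t=1   [241*(-1) + 272*(1) = 31]
q=7: r=24, s=8, t=-7   [241*(8) + 272*(-7) = 24]
q=1: r=7, s=-9, t=8   [241*(-9) + 272*(8) = 7]
q=3: r=3, s=35, t=-31   [241*(35) + 272*(-31) = 3]
q=2: r=1, s=-79, t=70   [241*(-79) + 272*(70) = 1]
q=3: r=0, s=272, t=-241   [241*(272) + 272*(-241) = 0]
GCD = 1; from the row with r=1: x=-79, y=70
Check: 241*(-79) + 272*(70) = -19039 + 19040 = 1

GCD = 1, x = -79, y = 70


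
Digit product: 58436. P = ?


5 × 8 × 4 × 3 × 6 = 2880


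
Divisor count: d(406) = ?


406 = 2^1 × 7^1 × 29^1
d(406) = (1+1) × (1+1) × (1+1) = 8

8 divisors


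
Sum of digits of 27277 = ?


2 + 7 + 2 + 7 + 7 = 25


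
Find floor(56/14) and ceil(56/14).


56/14 = 4.0000
floor = 4
ceil = 4

floor = 4, ceil = 4


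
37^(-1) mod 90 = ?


Use the extended Euclidean algorithm on (90, 37); each row r = 90*s + 37*t:
r=90, s=1, t=0
r=37, s=0, t=1
q=2: r=16, s=1, t=-2   [90*(1) + 37*(-2) = 16]
q=2: r=5, s=-2, t=5   [90*(-2) + 37*(5) = 5]
q=3: r=1, s=7, t=-17   [90*(7) + 37*(-17) = 1]
q=5: r=0, s=-37, t=90   [90*(-37) + 37*(90) = 0]
GCD = 1 with t = -17, so 37*(-17) ≡ 1 (mod 90)
Inverse = -17 mod 90 = 73
Check: 37 * 73 = 2701 ≡ 1 (mod 90)

37^(-1) ≡ 73 (mod 90)


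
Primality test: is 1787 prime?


Check divisors up to sqrt(1787) = 42.2729
No divisors found.
1787 is prime.

Yes, 1787 is prime


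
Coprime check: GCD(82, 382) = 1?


Euclidean algorithm:
382 = 4 * 82 + 54
82 = 1 * 54 + 28
54 = 1 * 28 + 26
28 = 1 * 26 + 2
26 = 13 * 2 + 0
GCD(82, 382) = 2

No, not coprime (GCD = 2)


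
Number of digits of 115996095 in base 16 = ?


115996095 in base 16 = 6E9F5BF
Number of digits = 7

7 digits (base 16)


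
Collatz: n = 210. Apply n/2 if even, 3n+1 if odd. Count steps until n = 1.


210 → 105 → 316 → 158 → 79 → 238 → 119 → 358 → 179 → 538 → 269 → 808 → 404 → 202 → 101 → 304 → 152 → 76 → 38 → 19 → 58 → 29 → 88 → 44 → 22 → 11 → 34 → 17 → 52 → 26 → 13 → 40 → 20 → 10 → 5 → 16 → 8 → 4 → 2 → 1
Total steps = 39

39 steps


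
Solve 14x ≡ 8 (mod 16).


GCD(14, 16) = 2 divides 8
Divide: 7x ≡ 4 (mod 8)
x ≡ 4 (mod 8)


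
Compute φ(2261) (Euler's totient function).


2261 = 7 × 17 × 19
Prime factors: 7, 17, 19
φ(2261) = 2261 × (1-1/7) × (1-1/17) × (1-1/19)
= 2261 × 6/7 × 16/17 × 18/19 = 1728

φ(2261) = 1728


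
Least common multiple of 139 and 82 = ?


GCD(139, 82) = 1
LCM = 139*82/1 = 11398/1 = 11398

LCM = 11398


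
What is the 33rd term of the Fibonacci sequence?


Sequence: 1, 1, 2, 3, 5, 8, 13, 21, 34, 55, 89, 144, 233, 377, 610, 987, 1597, 2584, 4181, 6765, 10946, 17711, 28657, 46368, 75025, 121393, 196418, 317811, 514229, 832040, 1346269, 2178309, 3524578
F(33) = 3524578


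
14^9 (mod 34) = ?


14^1 mod 34 = 14
14^2 mod 34 = 26
14^3 mod 34 = 24
14^4 mod 34 = 30
14^5 mod 34 = 12
14^6 mod 34 = 32
14^7 mod 34 = 6
14^8 mod 34 = 16
14^9 mod 34 = 20


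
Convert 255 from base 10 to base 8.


255 (base 10) = 255 (decimal)
255 (decimal) = 377 (base 8)


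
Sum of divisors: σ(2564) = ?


Divisors of 2564: 1, 2, 4, 641, 1282, 2564
Sum = 1 + 2 + 4 + 641 + 1282 + 2564 = 4494

σ(2564) = 4494


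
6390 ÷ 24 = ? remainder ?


6390 = 24 * 266 + 6
Check: 6384 + 6 = 6390

q = 266, r = 6


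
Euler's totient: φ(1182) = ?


1182 = 2 × 3 × 197
Prime factors: 2, 3, 197
φ(1182) = 1182 × (1-1/2) × (1-1/3) × (1-1/197)
= 1182 × 1/2 × 2/3 × 196/197 = 392

φ(1182) = 392


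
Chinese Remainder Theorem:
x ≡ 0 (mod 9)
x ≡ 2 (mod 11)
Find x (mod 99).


M = 9*11 = 99
M1 = M/9 = 11, M2 = M/11 = 9
M1^(-1) mod 9 = 5, M2^(-1) mod 11 = 5
x = 0*11*5 + 2*9*5 = 90
90 mod 99 = 90
Check: 90 mod 9 = 0 ✓, 90 mod 11 = 2 ✓

x ≡ 90 (mod 99)


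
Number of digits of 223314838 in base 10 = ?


223314838 has 9 digits in base 10
floor(log10(223314838)) + 1 = floor(8.3489) + 1 = 9

9 digits (base 10)


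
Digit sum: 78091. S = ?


7 + 8 + 0 + 9 + 1 = 25


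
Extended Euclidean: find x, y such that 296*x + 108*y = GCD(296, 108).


Tabular extended Euclidean (each row: r = 296*s + 108*t):
r=296, s=1, t=0
r=108, s=0, t=1
q=2: r=80, s=1, t=-2   [296*(1) + 108*(-2) = 80]
q=1: r=28, s=-1, t=3   [296*(-1) + 108*(3) = 28]
q=2: r=24, s=3, t=-8   [296*(3) + 108*(-8) = 24]
q=1: r=4, s=-4, t=11   [296*(-4) + 108*(11) = 4]
q=6: r=0, s=27, t=-74   [296*(27) + 108*(-74) = 0]
GCD = 4; from the row with r=4: x=-4, y=11
Check: 296*(-4) + 108*(11) = -1184 + 1188 = 4

GCD = 4, x = -4, y = 11


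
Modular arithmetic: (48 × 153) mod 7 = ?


48 × 153 = 7344
7344 mod 7 = 1


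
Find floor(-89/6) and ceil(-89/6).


-89/6 = -14.8333
floor = -15
ceil = -14

floor = -15, ceil = -14


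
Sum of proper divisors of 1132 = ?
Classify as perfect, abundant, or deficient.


Proper divisors: 1, 2, 4, 283, 566
Sum = 1 + 2 + 4 + 283 + 566 = 856
856 < 1132 → deficient

s(1132) = 856 (deficient)


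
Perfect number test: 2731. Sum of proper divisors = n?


Proper divisors of 2731: 1
Sum = 1 = 1

No, 2731 is not perfect (1 ≠ 2731)


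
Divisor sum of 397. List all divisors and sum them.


Divisors of 397: 1, 397
Sum = 1 + 397 = 398

σ(397) = 398


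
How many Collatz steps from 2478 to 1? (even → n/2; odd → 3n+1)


2478 → 1239 → 3718 → 1859 → 5578 → 2789 → 8368 → 4184 → 2092 → 1046 → 523 → 1570 → 785 → 2356 → 1178 → 589 → 1768 → 884 → 442 → 221 → 664 → 332 → 166 → 83 → 250 → 125 → 376 → 188 → 94 → 47 → 142 → 71 → 214 → 107 → 322 → 161 → 484 → 242 → 121 → 364 → 182 → 91 → 274 → 137 → 412 → 206 → 103 → 310 → 155 → 466 → 233 → 700 → 350 → 175 → 526 → 263 → 790 → 395 → 1186 → 593 → 1780 → 890 → 445 → 1336 → 668 → 334 → 167 → 502 → 251 → 754 → 377 → 1132 → 566 → 283 → 850 → 425 → 1276 → 638 → 319 → 958 → 479 → 1438 → 719 → 2158 → 1079 → 3238 → 1619 → 4858 → 2429 → 7288 → 3644 → 1822 → 911 → 2734 → 1367 → 4102 → 2051 → 6154 → 3077 → 9232 → 4616 → 2308 → 1154 → 577 → 1732 → 866 → 433 → 1300 → 650 → 325 → 976 → 488 → 244 → 122 → 61 → 184 → 92 → 46 → 23 → 70 → 35 → 106 → 53 → 160 → 80 → 40 → 20 → 10 → 5 → 16 → 8 → 4 → 2 → 1
Total steps = 133

133 steps


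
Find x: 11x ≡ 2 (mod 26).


GCD(11, 26) = 1, unique solution
a^(-1) mod 26 = 19
x = 19 * 2 mod 26 = 12

x ≡ 12 (mod 26)


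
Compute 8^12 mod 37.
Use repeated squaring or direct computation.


8^1 mod 37 = 8
8^2 mod 37 = 27
8^3 mod 37 = 31
8^4 mod 37 = 26
8^5 mod 37 = 23
8^6 mod 37 = 36
8^7 mod 37 = 29
8^8 mod 37 = 10
8^9 mod 37 = 6
8^10 mod 37 = 11
8^11 mod 37 = 14
8^12 mod 37 = 1


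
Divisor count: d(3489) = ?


3489 = 3^1 × 1163^1
d(3489) = (1+1) × (1+1) = 4

4 divisors


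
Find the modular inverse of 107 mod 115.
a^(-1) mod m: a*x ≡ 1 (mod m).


Use the extended Euclidean algorithm on (115, 107); each row r = 115*s + 107*t:
r=115, s=1, t=0
r=107, s=0, t=1
q=1: r=8, s=1, t=-1   [115*(1) + 107*(-1) = 8]
q=13: r=3, s=-13, t=14   [115*(-13) + 107*(14) = 3]
q=2: r=2, s=27, t=-29   [115*(27) + 107*(-29) = 2]
q=1: r=1, s=-40, t=43   [115*(-40) + 107*(43) = 1]
q=2: r=0, s=107, t=-115   [115*(107) + 107*(-115) = 0]
GCD = 1 with t = 43, so 107*(43) ≡ 1 (mod 115)
Inverse = 43 mod 115 = 43
Check: 107 * 43 = 4601 ≡ 1 (mod 115)

107^(-1) ≡ 43 (mod 115)


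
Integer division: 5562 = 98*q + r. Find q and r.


5562 = 98 * 56 + 74
Check: 5488 + 74 = 5562

q = 56, r = 74


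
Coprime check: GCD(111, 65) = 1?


Euclidean algorithm:
111 = 1 * 65 + 46
65 = 1 * 46 + 19
46 = 2 * 19 + 8
19 = 2 * 8 + 3
8 = 2 * 3 + 2
3 = 1 * 2 + 1
2 = 2 * 1 + 0
GCD(111, 65) = 1

Yes, coprime (GCD = 1)


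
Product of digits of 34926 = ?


3 × 4 × 9 × 2 × 6 = 1296


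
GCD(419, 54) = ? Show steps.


419 = 7 * 54 + 41
54 = 1 * 41 + 13
41 = 3 * 13 + 2
13 = 6 * 2 + 1
2 = 2 * 1 + 0
GCD = 1


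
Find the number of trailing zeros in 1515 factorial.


floor(1515/5) = 303
floor(1515/25) = 60
floor(1515/125) = 12
floor(1515/625) = 2
Total = 377

377 trailing zeros


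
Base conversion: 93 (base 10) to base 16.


93 (base 10) = 93 (decimal)
93 (decimal) = 5D (base 16)


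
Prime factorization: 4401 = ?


4401 / 3 = 1467
1467 / 3 = 489
489 / 3 = 163
163 / 163 = 1
4401 = 3^3 × 163


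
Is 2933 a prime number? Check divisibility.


2933 / 7 = 419 (exact division)
2933 is NOT prime.

No, 2933 is not prime


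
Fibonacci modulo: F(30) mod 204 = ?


F(k) mod 204 for k=1..30:
1, 1, 2, 3, 5, 8, 13, 21, 34, 55, 89, 144, 29, 173, 202, 171, 169, 136, 101, 33, 134, 167, 97, 60, 157, 13, 170, 183, 149, 128
F(30) mod 204 = 128


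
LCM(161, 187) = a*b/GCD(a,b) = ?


GCD(161, 187) = 1
LCM = 161*187/1 = 30107/1 = 30107

LCM = 30107


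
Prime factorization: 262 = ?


262 / 2 = 131
131 / 131 = 1
262 = 2 × 131


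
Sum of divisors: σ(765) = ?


Divisors of 765: 1, 3, 5, 9, 15, 17, 45, 51, 85, 153, 255, 765
Sum = 1 + 3 + 5 + 9 + 15 + 17 + 45 + 51 + 85 + 153 + 255 + 765 = 1404

σ(765) = 1404


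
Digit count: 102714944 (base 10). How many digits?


102714944 has 9 digits in base 10
floor(log10(102714944)) + 1 = floor(8.0116) + 1 = 9

9 digits (base 10)


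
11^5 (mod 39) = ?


11^1 mod 39 = 11
11^2 mod 39 = 4
11^3 mod 39 = 5
11^4 mod 39 = 16
11^5 mod 39 = 20


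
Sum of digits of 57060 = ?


5 + 7 + 0 + 6 + 0 = 18


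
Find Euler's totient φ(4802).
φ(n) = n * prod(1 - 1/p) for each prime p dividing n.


4802 = 2 × 7^4
Prime factors: 2, 7
φ(4802) = 4802 × (1-1/2) × (1-1/7)
= 4802 × 1/2 × 6/7 = 2058

φ(4802) = 2058


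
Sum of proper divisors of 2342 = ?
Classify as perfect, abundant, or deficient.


Proper divisors: 1, 2, 1171
Sum = 1 + 2 + 1171 = 1174
1174 < 2342 → deficient

s(2342) = 1174 (deficient)


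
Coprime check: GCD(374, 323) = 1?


Euclidean algorithm:
374 = 1 * 323 + 51
323 = 6 * 51 + 17
51 = 3 * 17 + 0
GCD(374, 323) = 17

No, not coprime (GCD = 17)


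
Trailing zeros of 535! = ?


floor(535/5) = 107
floor(535/25) = 21
floor(535/125) = 4
Total = 132

132 trailing zeros


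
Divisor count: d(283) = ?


283 = 283^1
d(283) = (1+1) = 2

2 divisors


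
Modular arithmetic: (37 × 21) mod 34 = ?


37 × 21 = 777
777 mod 34 = 29


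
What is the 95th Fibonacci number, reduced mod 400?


F(k) mod 400 for k=1..95:
1, 1, 2, 3, 5, 8, 13, 21, 34, 55, 89, 144, 233, 377, 210, 187, 397, 184, 181, 365, 146, 111, 257, 368, 225, 193, 18, 211, 229, 40, 269, 309, 178, 87, 265, 352, 217, 169, 386, 155, 141, 296, 37, 333, 370, 303, 273, 176, 49, 225, 274, 99, 373, 72, 45, 117, 162, 279, 41, 320, 361, 281, 242, 123, 365, 88, 53, 141, 194, 335, 129, 64, 193, 257, 50, 307, 357, 264, 221, 85, 306, 391, 297, 288, 185, 73, 258, 331, 189, 120, 309, 29, 338, 367, 305
F(95) mod 400 = 305


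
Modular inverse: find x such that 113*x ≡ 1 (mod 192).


Use the extended Euclidean algorithm on (192, 113); each row r = 192*s + 113*t:
r=192, s=1, t=0
r=113, s=0, t=1
q=1: r=79, s=1, t=-1   [192*(1) + 113*(-1) = 79]
q=1: r=34, s=-1, t=2   [192*(-1) + 113*(2) = 34]
q=2: r=11, s=3, t=-5   [192*(3) + 113*(-5) = 11]
q=3: r=1, s=-10, t=17   [192*(-10) + 113*(17) = 1]
q=11: r=0, s=113, t=-192   [192*(113) + 113*(-192) = 0]
GCD = 1 with t = 17, so 113*(17) ≡ 1 (mod 192)
Inverse = 17 mod 192 = 17
Check: 113 * 17 = 1921 ≡ 1 (mod 192)

113^(-1) ≡ 17 (mod 192)


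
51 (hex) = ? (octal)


51 (base 16) = 81 (decimal)
81 (decimal) = 121 (base 8)


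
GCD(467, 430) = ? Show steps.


467 = 1 * 430 + 37
430 = 11 * 37 + 23
37 = 1 * 23 + 14
23 = 1 * 14 + 9
14 = 1 * 9 + 5
9 = 1 * 5 + 4
5 = 1 * 4 + 1
4 = 4 * 1 + 0
GCD = 1


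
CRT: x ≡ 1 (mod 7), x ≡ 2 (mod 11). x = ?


M = 7*11 = 77
M1 = M/7 = 11, M2 = M/11 = 7
M1^(-1) mod 7 = 2, M2^(-1) mod 11 = 8
x = 1*11*2 + 2*7*8 = 134
134 mod 77 = 57
Check: 57 mod 7 = 1 ✓, 57 mod 11 = 2 ✓

x ≡ 57 (mod 77)


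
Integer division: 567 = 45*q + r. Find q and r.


567 = 45 * 12 + 27
Check: 540 + 27 = 567

q = 12, r = 27


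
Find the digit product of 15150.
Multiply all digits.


1 × 5 × 1 × 5 × 0 = 0


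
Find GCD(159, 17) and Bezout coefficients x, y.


Tabular extended Euclidean (each row: r = 159*s + 17*t):
r=159, s=1, t=0
r=17, s=0, t=1
q=9: r=6, s=1, t=-9   [159*(1) + 17*(-9) = 6]
q=2: r=5, s=-2, t=19   [159*(-2) + 17*(19) = 5]
q=1: r=1, s=3, t=-28   [159*(3) + 17*(-28) = 1]
q=5: r=0, s=-17, t=159   [159*(-17) + 17*(159) = 0]
GCD = 1; from the row with r=1: x=3, y=-28
Check: 159*(3) + 17*(-28) = 477 - 476 = 1

GCD = 1, x = 3, y = -28


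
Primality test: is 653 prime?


Check divisors up to sqrt(653) = 25.5539
No divisors found.
653 is prime.

Yes, 653 is prime


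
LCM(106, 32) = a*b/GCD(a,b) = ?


GCD(106, 32) = 2
LCM = 106*32/2 = 3392/2 = 1696

LCM = 1696


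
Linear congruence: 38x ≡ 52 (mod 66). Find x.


GCD(38, 66) = 2 divides 52
Divide: 19x ≡ 26 (mod 33)
x ≡ 17 (mod 33)


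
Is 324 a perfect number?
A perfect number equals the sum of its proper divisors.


Proper divisors of 324: 1, 2, 3, 4, 6, 9, 12, 18, 27, 36, 54, 81, 108, 162
Sum = 1 + 2 + 3 + 4 + 6 + 9 + 12 + 18 + 27 + 36 + 54 + 81 + 108 + 162 = 523

No, 324 is not perfect (523 ≠ 324)


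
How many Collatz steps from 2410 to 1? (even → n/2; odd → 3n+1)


2410 → 1205 → 3616 → 1808 → 904 → 452 → 226 → 113 → 340 → 170 → 85 → 256 → 128 → 64 → 32 → 16 → 8 → 4 → 2 → 1
Total steps = 19

19 steps


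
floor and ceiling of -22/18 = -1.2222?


-22/18 = -1.2222
floor = -2
ceil = -1

floor = -2, ceil = -1


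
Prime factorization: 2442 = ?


2442 / 2 = 1221
1221 / 3 = 407
407 / 11 = 37
37 / 37 = 1
2442 = 2 × 3 × 11 × 37


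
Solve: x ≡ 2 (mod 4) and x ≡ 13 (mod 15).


M = 4*15 = 60
M1 = M/4 = 15, M2 = M/15 = 4
M1^(-1) mod 4 = 3, M2^(-1) mod 15 = 4
x = 2*15*3 + 13*4*4 = 298
298 mod 60 = 58
Check: 58 mod 4 = 2 ✓, 58 mod 15 = 13 ✓

x ≡ 58 (mod 60)


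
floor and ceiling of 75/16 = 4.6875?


75/16 = 4.6875
floor = 4
ceil = 5

floor = 4, ceil = 5


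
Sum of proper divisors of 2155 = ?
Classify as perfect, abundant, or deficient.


Proper divisors: 1, 5, 431
Sum = 1 + 5 + 431 = 437
437 < 2155 → deficient

s(2155) = 437 (deficient)


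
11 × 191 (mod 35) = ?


11 × 191 = 2101
2101 mod 35 = 1


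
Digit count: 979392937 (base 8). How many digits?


979392937 in base 8 = 7230054651
Number of digits = 10

10 digits (base 8)


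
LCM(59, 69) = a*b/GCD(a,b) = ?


GCD(59, 69) = 1
LCM = 59*69/1 = 4071/1 = 4071

LCM = 4071


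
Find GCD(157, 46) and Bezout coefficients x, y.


Tabular extended Euclidean (each row: r = 157*s + 46*t):
r=157, s=1, t=0
r=46, s=0, t=1
q=3: r=19, s=1, t=-3   [157*(1) + 46*(-3) = 19]
q=2: r=8, s=-2, t=7   [157*(-2) + 46*(7) = 8]
q=2: r=3, s=5, t=-17   [157*(5) + 46*(-17) = 3]
q=2: r=2, s=-12, t=41   [157*(-12) + 46*(41) = 2]
q=1: r=1, s=17, t=-58   [157*(17) + 46*(-58) = 1]
q=2: r=0, s=-46, t=157   [157*(-46) + 46*(157) = 0]
GCD = 1; from the row with r=1: x=17, y=-58
Check: 157*(17) + 46*(-58) = 2669 - 2668 = 1

GCD = 1, x = 17, y = -58


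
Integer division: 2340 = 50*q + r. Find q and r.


2340 = 50 * 46 + 40
Check: 2300 + 40 = 2340

q = 46, r = 40


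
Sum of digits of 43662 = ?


4 + 3 + 6 + 6 + 2 = 21


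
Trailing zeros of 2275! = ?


floor(2275/5) = 455
floor(2275/25) = 91
floor(2275/125) = 18
floor(2275/625) = 3
Total = 567

567 trailing zeros


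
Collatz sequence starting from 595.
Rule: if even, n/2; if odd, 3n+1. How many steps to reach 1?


595 → 1786 → 893 → 2680 → 1340 → 670 → 335 → 1006 → 503 → 1510 → 755 → 2266 → 1133 → 3400 → 1700 → 850 → 425 → 1276 → 638 → 319 → 958 → 479 → 1438 → 719 → 2158 → 1079 → 3238 → 1619 → 4858 → 2429 → 7288 → 3644 → 1822 → 911 → 2734 → 1367 → 4102 → 2051 → 6154 → 3077 → 9232 → 4616 → 2308 → 1154 → 577 → 1732 → 866 → 433 → 1300 → 650 → 325 → 976 → 488 → 244 → 122 → 61 → 184 → 92 → 46 → 23 → 70 → 35 → 106 → 53 → 160 → 80 → 40 → 20 → 10 → 5 → 16 → 8 → 4 → 2 → 1
Total steps = 74

74 steps


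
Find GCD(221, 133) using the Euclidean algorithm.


221 = 1 * 133 + 88
133 = 1 * 88 + 45
88 = 1 * 45 + 43
45 = 1 * 43 + 2
43 = 21 * 2 + 1
2 = 2 * 1 + 0
GCD = 1


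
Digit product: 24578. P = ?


2 × 4 × 5 × 7 × 8 = 2240


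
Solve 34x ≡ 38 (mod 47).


GCD(34, 47) = 1, unique solution
a^(-1) mod 47 = 18
x = 18 * 38 mod 47 = 26

x ≡ 26 (mod 47)


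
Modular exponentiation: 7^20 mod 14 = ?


7^1 mod 14 = 7
7^2 mod 14 = 7
7^3 mod 14 = 7
7^4 mod 14 = 7
7^5 mod 14 = 7
7^6 mod 14 = 7
7^7 mod 14 = 7
7^8 mod 14 = 7
7^9 mod 14 = 7
7^10 mod 14 = 7
7^11 mod 14 = 7
7^12 mod 14 = 7
7^13 mod 14 = 7
7^14 mod 14 = 7
7^15 mod 14 = 7
7^16 mod 14 = 7
7^17 mod 14 = 7
7^18 mod 14 = 7
7^19 mod 14 = 7
7^20 mod 14 = 7


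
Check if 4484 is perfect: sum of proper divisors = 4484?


Proper divisors of 4484: 1, 2, 4, 19, 38, 59, 76, 118, 236, 1121, 2242
Sum = 1 + 2 + 4 + 19 + 38 + 59 + 76 + 118 + 236 + 1121 + 2242 = 3916

No, 4484 is not perfect (3916 ≠ 4484)


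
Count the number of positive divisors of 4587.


4587 = 3^1 × 11^1 × 139^1
d(4587) = (1+1) × (1+1) × (1+1) = 8

8 divisors


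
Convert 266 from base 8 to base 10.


266 (base 8) = 182 (decimal)
182 (decimal) = 182 (base 10)


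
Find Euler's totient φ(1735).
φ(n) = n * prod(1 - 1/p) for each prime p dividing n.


1735 = 5 × 347
Prime factors: 5, 347
φ(1735) = 1735 × (1-1/5) × (1-1/347)
= 1735 × 4/5 × 346/347 = 1384

φ(1735) = 1384


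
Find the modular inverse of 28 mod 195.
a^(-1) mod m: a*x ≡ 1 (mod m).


Use the extended Euclidean algorithm on (195, 28); each row r = 195*s + 28*t:
r=195, s=1, t=0
r=28, s=0, t=1
q=6: r=27, s=1, t=-6   [195*(1) + 28*(-6) = 27]
q=1: r=1, s=-1, t=7   [195*(-1) + 28*(7) = 1]
q=27: r=0, s=28, t=-195   [195*(28) + 28*(-195) = 0]
GCD = 1 with t = 7, so 28*(7) ≡ 1 (mod 195)
Inverse = 7 mod 195 = 7
Check: 28 * 7 = 196 ≡ 1 (mod 195)

28^(-1) ≡ 7 (mod 195)


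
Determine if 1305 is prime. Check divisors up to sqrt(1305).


1305 / 3 = 435 (exact division)
1305 is NOT prime.

No, 1305 is not prime


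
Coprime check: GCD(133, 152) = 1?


Euclidean algorithm:
152 = 1 * 133 + 19
133 = 7 * 19 + 0
GCD(133, 152) = 19

No, not coprime (GCD = 19)


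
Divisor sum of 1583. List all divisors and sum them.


Divisors of 1583: 1, 1583
Sum = 1 + 1583 = 1584

σ(1583) = 1584


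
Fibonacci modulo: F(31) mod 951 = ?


F(k) mod 951 for k=1..31:
1, 1, 2, 3, 5, 8, 13, 21, 34, 55, 89, 144, 233, 377, 610, 36, 646, 682, 377, 108, 485, 593, 127, 720, 847, 616, 512, 177, 689, 866, 604
F(31) mod 951 = 604


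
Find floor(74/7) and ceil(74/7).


74/7 = 10.5714
floor = 10
ceil = 11

floor = 10, ceil = 11


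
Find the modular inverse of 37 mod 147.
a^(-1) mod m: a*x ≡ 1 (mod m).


Use the extended Euclidean algorithm on (147, 37); each row r = 147*s + 37*t:
r=147, s=1, t=0
r=37, s=0, t=1
q=3: r=36, s=1, t=-3   [147*(1) + 37*(-3) = 36]
q=1: r=1, s=-1, t=4   [147*(-1) + 37*(4) = 1]
q=36: r=0, s=37, t=-147   [147*(37) + 37*(-147) = 0]
GCD = 1 with t = 4, so 37*(4) ≡ 1 (mod 147)
Inverse = 4 mod 147 = 4
Check: 37 * 4 = 148 ≡ 1 (mod 147)

37^(-1) ≡ 4 (mod 147)


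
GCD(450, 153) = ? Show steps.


450 = 2 * 153 + 144
153 = 1 * 144 + 9
144 = 16 * 9 + 0
GCD = 9


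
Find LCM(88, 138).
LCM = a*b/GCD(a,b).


GCD(88, 138) = 2
LCM = 88*138/2 = 12144/2 = 6072

LCM = 6072


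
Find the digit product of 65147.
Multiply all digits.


6 × 5 × 1 × 4 × 7 = 840


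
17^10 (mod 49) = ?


17^1 mod 49 = 17
17^2 mod 49 = 44
17^3 mod 49 = 13
17^4 mod 49 = 25
17^5 mod 49 = 33
17^6 mod 49 = 22
17^7 mod 49 = 31
17^8 mod 49 = 37
17^9 mod 49 = 41
17^10 mod 49 = 11


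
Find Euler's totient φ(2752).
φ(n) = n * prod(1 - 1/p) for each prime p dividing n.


2752 = 2^6 × 43
Prime factors: 2, 43
φ(2752) = 2752 × (1-1/2) × (1-1/43)
= 2752 × 1/2 × 42/43 = 1344

φ(2752) = 1344


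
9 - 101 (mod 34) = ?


9 - 101 = -92
-92 mod 34 = 10


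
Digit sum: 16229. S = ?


1 + 6 + 2 + 2 + 9 = 20


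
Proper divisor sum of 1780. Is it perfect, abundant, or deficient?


Proper divisors: 1, 2, 4, 5, 10, 20, 89, 178, 356, 445, 890
Sum = 1 + 2 + 4 + 5 + 10 + 20 + 89 + 178 + 356 + 445 + 890 = 2000
2000 > 1780 → abundant

s(1780) = 2000 (abundant)


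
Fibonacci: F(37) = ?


Sequence: 1, 1, 2, 3, 5, 8, 13, 21, 34, 55, 89, 144, 233, 377, 610, 987, 1597, 2584, 4181, 6765, 10946, 17711, 28657, 46368, 75025, 121393, 196418, 317811, 514229, 832040, 1346269, 2178309, 3524578, 5702887, 9227465, 14930352, 24157817
F(37) = 24157817


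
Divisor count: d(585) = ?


585 = 3^2 × 5^1 × 13^1
d(585) = (2+1) × (1+1) × (1+1) = 12

12 divisors


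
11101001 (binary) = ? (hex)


11101001 (base 2) = 233 (decimal)
233 (decimal) = E9 (base 16)


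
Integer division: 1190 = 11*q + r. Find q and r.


1190 = 11 * 108 + 2
Check: 1188 + 2 = 1190

q = 108, r = 2


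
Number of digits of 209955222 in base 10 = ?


209955222 has 9 digits in base 10
floor(log10(209955222)) + 1 = floor(8.3221) + 1 = 9

9 digits (base 10)


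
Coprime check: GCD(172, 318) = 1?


Euclidean algorithm:
318 = 1 * 172 + 146
172 = 1 * 146 + 26
146 = 5 * 26 + 16
26 = 1 * 16 + 10
16 = 1 * 10 + 6
10 = 1 * 6 + 4
6 = 1 * 4 + 2
4 = 2 * 2 + 0
GCD(172, 318) = 2

No, not coprime (GCD = 2)


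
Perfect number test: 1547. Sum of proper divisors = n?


Proper divisors of 1547: 1, 7, 13, 17, 91, 119, 221
Sum = 1 + 7 + 13 + 17 + 91 + 119 + 221 = 469

No, 1547 is not perfect (469 ≠ 1547)


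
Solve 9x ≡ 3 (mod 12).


GCD(9, 12) = 3 divides 3
Divide: 3x ≡ 1 (mod 4)
x ≡ 3 (mod 4)


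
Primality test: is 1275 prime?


1275 / 3 = 425 (exact division)
1275 is NOT prime.

No, 1275 is not prime


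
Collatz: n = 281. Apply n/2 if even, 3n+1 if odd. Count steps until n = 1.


281 → 844 → 422 → 211 → 634 → 317 → 952 → 476 → 238 → 119 → 358 → 179 → 538 → 269 → 808 → 404 → 202 → 101 → 304 → 152 → 76 → 38 → 19 → 58 → 29 → 88 → 44 → 22 → 11 → 34 → 17 → 52 → 26 → 13 → 40 → 20 → 10 → 5 → 16 → 8 → 4 → 2 → 1
Total steps = 42

42 steps


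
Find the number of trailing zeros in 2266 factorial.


floor(2266/5) = 453
floor(2266/25) = 90
floor(2266/125) = 18
floor(2266/625) = 3
Total = 564

564 trailing zeros


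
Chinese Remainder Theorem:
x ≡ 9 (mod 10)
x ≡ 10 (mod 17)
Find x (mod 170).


M = 10*17 = 170
M1 = M/10 = 17, M2 = M/17 = 10
M1^(-1) mod 10 = 3, M2^(-1) mod 17 = 12
x = 9*17*3 + 10*10*12 = 1659
1659 mod 170 = 129
Check: 129 mod 10 = 9 ✓, 129 mod 17 = 10 ✓

x ≡ 129 (mod 170)


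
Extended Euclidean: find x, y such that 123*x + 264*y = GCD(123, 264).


Tabular extended Euclidean (each row: r = 123*s + 264*t):
r=123, s=1, t=0
r=264, s=0, t=1
q=0: r=123, s=1, t=0   [123*(1) + 264*(0) = 123]
q=2: r=18, s=-2, t=1   [123*(-2) + 264*(1) = 18]
q=6: r=15, s=13, t=-6   [123*(13) + 264*(-6) = 15]
q=1: r=3, s=-15, t=7   [123*(-15) + 264*(7) = 3]
q=5: r=0, s=88, t=-41   [123*(88) + 264*(-41) = 0]
GCD = 3; from the row with r=3: x=-15, y=7
Check: 123*(-15) + 264*(7) = -1845 + 1848 = 3

GCD = 3, x = -15, y = 7


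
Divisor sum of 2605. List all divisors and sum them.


Divisors of 2605: 1, 5, 521, 2605
Sum = 1 + 5 + 521 + 2605 = 3132

σ(2605) = 3132


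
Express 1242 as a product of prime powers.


1242 / 2 = 621
621 / 3 = 207
207 / 3 = 69
69 / 3 = 23
23 / 23 = 1
1242 = 2 × 3^3 × 23


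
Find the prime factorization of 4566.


4566 / 2 = 2283
2283 / 3 = 761
761 / 761 = 1
4566 = 2 × 3 × 761


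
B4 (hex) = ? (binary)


B4 (base 16) = 180 (decimal)
180 (decimal) = 10110100 (base 2)


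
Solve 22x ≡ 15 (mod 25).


GCD(22, 25) = 1, unique solution
a^(-1) mod 25 = 8
x = 8 * 15 mod 25 = 20

x ≡ 20 (mod 25)


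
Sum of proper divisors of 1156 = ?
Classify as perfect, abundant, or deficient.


Proper divisors: 1, 2, 4, 17, 34, 68, 289, 578
Sum = 1 + 2 + 4 + 17 + 34 + 68 + 289 + 578 = 993
993 < 1156 → deficient

s(1156) = 993 (deficient)


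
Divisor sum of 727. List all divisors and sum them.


Divisors of 727: 1, 727
Sum = 1 + 727 = 728

σ(727) = 728


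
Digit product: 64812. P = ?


6 × 4 × 8 × 1 × 2 = 384


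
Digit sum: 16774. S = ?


1 + 6 + 7 + 7 + 4 = 25


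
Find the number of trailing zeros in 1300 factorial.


floor(1300/5) = 260
floor(1300/25) = 52
floor(1300/125) = 10
floor(1300/625) = 2
Total = 324

324 trailing zeros


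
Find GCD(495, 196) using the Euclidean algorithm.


495 = 2 * 196 + 103
196 = 1 * 103 + 93
103 = 1 * 93 + 10
93 = 9 * 10 + 3
10 = 3 * 3 + 1
3 = 3 * 1 + 0
GCD = 1


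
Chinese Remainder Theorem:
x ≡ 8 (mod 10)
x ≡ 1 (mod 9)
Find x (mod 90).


M = 10*9 = 90
M1 = M/10 = 9, M2 = M/9 = 10
M1^(-1) mod 10 = 9, M2^(-1) mod 9 = 1
x = 8*9*9 + 1*10*1 = 658
658 mod 90 = 28
Check: 28 mod 10 = 8 ✓, 28 mod 9 = 1 ✓

x ≡ 28 (mod 90)


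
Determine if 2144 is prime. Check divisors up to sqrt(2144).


2144 / 2 = 1072 (exact division)
2144 is NOT prime.

No, 2144 is not prime


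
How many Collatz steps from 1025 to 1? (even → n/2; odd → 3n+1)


1025 → 3076 → 1538 → 769 → 2308 → 1154 → 577 → 1732 → 866 → 433 → 1300 → 650 → 325 → 976 → 488 → 244 → 122 → 61 → 184 → 92 → 46 → 23 → 70 → 35 → 106 → 53 → 160 → 80 → 40 → 20 → 10 → 5 → 16 → 8 → 4 → 2 → 1
Total steps = 36

36 steps


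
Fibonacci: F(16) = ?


Sequence: 1, 1, 2, 3, 5, 8, 13, 21, 34, 55, 89, 144, 233, 377, 610, 987
F(16) = 987


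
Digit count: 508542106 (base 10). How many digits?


508542106 has 9 digits in base 10
floor(log10(508542106)) + 1 = floor(8.7063) + 1 = 9

9 digits (base 10)


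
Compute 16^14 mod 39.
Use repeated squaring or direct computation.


16^1 mod 39 = 16
16^2 mod 39 = 22
16^3 mod 39 = 1
16^4 mod 39 = 16
16^5 mod 39 = 22
16^6 mod 39 = 1
16^7 mod 39 = 16
16^8 mod 39 = 22
16^9 mod 39 = 1
16^10 mod 39 = 16
16^11 mod 39 = 22
16^12 mod 39 = 1
16^13 mod 39 = 16
16^14 mod 39 = 22


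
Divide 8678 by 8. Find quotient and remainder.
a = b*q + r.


8678 = 8 * 1084 + 6
Check: 8672 + 6 = 8678

q = 1084, r = 6


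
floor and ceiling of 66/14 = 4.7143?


66/14 = 4.7143
floor = 4
ceil = 5

floor = 4, ceil = 5


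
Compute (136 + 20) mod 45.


136 + 20 = 156
156 mod 45 = 21


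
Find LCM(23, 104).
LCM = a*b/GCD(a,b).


GCD(23, 104) = 1
LCM = 23*104/1 = 2392/1 = 2392

LCM = 2392


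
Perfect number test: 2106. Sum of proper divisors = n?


Proper divisors of 2106: 1, 2, 3, 6, 9, 13, 18, 26, 27, 39, 54, 78, 81, 117, 162, 234, 351, 702, 1053
Sum = 1 + 2 + 3 + 6 + 9 + 13 + 18 + 26 + 27 + 39 + 54 + 78 + 81 + 117 + 162 + 234 + 351 + 702 + 1053 = 2976

No, 2106 is not perfect (2976 ≠ 2106)


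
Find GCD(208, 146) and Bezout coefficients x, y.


Tabular extended Euclidean (each row: r = 208*s + 146*t):
r=208, s=1, t=0
r=146, s=0, t=1
q=1: r=62, s=1, t=-1   [208*(1) + 146*(-1) = 62]
q=2: r=22, s=-2, t=3   [208*(-2) + 146*(3) = 22]
q=2: r=18, s=5, t=-7   [208*(5) + 146*(-7) = 18]
q=1: r=4, s=-7, t=10   [208*(-7) + 146*(10) = 4]
q=4: r=2, s=33, t=-47   [208*(33) + 146*(-47) = 2]
q=2: r=0, s=-73, t=104   [208*(-73) + 146*(104) = 0]
GCD = 2; from the row with r=2: x=33, y=-47
Check: 208*(33) + 146*(-47) = 6864 - 6862 = 2

GCD = 2, x = 33, y = -47


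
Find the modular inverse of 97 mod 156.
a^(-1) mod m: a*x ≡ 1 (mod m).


Use the extended Euclidean algorithm on (156, 97); each row r = 156*s + 97*t:
r=156, s=1, t=0
r=97, s=0, t=1
q=1: r=59, s=1, t=-1   [156*(1) + 97*(-1) = 59]
q=1: r=38, s=-1, t=2   [156*(-1) + 97*(2) = 38]
q=1: r=21, s=2, t=-3   [156*(2) + 97*(-3) = 21]
q=1: r=17, s=-3, t=5   [156*(-3) + 97*(5) = 17]
q=1: r=4, s=5, t=-8   [156*(5) + 97*(-8) = 4]
q=4: r=1, s=-23, t=37   [156*(-23) + 97*(37) = 1]
q=4: r=0, s=97, t=-156   [156*(97) + 97*(-156) = 0]
GCD = 1 with t = 37, so 97*(37) ≡ 1 (mod 156)
Inverse = 37 mod 156 = 37
Check: 97 * 37 = 3589 ≡ 1 (mod 156)

97^(-1) ≡ 37 (mod 156)
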